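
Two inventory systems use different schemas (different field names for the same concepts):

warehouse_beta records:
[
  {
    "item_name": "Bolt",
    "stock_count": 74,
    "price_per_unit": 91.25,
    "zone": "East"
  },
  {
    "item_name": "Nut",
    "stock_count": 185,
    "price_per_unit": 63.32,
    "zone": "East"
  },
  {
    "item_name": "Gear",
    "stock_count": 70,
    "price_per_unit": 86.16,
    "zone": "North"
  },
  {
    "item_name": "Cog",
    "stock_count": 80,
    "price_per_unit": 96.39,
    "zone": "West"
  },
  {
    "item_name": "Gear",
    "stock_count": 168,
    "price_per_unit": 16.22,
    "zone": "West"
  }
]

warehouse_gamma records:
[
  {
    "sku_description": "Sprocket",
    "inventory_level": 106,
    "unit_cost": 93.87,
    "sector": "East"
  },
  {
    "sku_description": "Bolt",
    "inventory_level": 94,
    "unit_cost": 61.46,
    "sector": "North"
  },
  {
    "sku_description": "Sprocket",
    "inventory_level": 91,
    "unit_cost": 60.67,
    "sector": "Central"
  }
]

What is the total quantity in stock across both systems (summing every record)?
868

To reconcile these schemas, identify the field holding the quantity in stock in each system:
1. In warehouse_beta it is "stock_count"
2. In warehouse_gamma it is "inventory_level"

From warehouse_beta: 74 + 185 + 70 + 80 + 168 = 577
From warehouse_gamma: 106 + 94 + 91 = 291

Total: 577 + 291 = 868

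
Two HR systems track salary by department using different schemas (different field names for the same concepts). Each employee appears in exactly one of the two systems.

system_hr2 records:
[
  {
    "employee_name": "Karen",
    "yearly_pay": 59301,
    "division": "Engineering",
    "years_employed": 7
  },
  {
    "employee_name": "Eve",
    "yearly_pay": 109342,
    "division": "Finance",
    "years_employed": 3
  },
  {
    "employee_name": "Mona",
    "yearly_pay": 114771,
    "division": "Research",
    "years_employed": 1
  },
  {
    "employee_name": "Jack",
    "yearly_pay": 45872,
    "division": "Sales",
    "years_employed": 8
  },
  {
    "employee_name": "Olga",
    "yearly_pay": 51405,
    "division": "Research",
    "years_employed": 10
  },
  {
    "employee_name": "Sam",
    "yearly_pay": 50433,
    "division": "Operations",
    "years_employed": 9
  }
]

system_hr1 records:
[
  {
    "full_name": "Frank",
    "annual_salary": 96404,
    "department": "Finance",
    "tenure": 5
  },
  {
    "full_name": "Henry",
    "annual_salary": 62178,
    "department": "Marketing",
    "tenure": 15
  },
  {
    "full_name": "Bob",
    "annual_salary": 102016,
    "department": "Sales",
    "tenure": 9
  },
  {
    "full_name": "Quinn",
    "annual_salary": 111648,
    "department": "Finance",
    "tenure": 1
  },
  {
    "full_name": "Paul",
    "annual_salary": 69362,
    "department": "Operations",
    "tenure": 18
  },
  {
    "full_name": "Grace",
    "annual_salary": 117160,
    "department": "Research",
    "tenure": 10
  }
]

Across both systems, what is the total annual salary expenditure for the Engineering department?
59301

Schema mappings:
- "division" (system_hr2) = "department" (system_hr1) = department
- "yearly_pay" (system_hr2) = "annual_salary" (system_hr1) = salary

Engineering salaries from system_hr2: 59301
Engineering salaries from system_hr1: 0

Total: 59301 + 0 = 59301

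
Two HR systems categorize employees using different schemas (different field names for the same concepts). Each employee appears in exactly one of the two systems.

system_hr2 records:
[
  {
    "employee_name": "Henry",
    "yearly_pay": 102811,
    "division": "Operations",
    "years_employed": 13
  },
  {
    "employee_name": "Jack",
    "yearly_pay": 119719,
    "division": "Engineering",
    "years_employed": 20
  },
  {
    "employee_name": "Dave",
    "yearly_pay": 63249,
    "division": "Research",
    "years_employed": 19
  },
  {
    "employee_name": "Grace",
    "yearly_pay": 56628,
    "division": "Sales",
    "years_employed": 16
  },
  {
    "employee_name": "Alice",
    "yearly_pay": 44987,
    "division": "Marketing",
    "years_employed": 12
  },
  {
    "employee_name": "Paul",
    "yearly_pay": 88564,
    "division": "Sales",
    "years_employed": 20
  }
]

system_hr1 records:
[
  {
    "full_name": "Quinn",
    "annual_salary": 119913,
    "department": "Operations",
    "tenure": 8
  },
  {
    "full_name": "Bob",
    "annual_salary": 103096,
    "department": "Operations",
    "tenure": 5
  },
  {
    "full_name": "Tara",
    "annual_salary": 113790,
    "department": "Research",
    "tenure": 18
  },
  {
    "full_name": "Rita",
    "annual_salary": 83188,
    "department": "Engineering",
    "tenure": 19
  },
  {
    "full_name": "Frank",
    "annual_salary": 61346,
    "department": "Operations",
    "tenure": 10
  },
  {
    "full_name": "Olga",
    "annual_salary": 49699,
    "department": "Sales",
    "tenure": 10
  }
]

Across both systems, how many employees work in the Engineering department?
2

Schema mapping: "division" (system_hr2) = "department" (system_hr1) = department

Engineering employees in system_hr2: 1
Engineering employees in system_hr1: 1

Total in Engineering: 1 + 1 = 2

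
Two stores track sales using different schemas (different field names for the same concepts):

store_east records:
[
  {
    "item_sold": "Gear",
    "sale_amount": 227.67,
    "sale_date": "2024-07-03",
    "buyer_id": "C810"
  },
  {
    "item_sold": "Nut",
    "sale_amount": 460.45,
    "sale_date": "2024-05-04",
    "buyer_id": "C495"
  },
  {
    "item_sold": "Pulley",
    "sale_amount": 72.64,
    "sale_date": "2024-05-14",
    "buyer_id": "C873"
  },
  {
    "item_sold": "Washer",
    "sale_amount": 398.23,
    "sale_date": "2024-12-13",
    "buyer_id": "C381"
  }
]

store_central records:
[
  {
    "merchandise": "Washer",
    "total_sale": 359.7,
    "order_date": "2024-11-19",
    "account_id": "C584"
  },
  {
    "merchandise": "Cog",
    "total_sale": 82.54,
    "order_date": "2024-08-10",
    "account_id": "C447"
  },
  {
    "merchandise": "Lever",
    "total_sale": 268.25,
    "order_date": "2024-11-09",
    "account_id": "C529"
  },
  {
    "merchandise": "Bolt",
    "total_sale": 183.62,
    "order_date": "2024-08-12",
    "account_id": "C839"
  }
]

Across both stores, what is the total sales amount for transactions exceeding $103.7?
1897.92

Schema mapping: "sale_amount" (store_east) = "total_sale" (store_central) = sale amount

Sum of sales > $103.7 in store_east: 1086.35
Sum of sales > $103.7 in store_central: 811.57

Total: 1086.35 + 811.57 = 1897.92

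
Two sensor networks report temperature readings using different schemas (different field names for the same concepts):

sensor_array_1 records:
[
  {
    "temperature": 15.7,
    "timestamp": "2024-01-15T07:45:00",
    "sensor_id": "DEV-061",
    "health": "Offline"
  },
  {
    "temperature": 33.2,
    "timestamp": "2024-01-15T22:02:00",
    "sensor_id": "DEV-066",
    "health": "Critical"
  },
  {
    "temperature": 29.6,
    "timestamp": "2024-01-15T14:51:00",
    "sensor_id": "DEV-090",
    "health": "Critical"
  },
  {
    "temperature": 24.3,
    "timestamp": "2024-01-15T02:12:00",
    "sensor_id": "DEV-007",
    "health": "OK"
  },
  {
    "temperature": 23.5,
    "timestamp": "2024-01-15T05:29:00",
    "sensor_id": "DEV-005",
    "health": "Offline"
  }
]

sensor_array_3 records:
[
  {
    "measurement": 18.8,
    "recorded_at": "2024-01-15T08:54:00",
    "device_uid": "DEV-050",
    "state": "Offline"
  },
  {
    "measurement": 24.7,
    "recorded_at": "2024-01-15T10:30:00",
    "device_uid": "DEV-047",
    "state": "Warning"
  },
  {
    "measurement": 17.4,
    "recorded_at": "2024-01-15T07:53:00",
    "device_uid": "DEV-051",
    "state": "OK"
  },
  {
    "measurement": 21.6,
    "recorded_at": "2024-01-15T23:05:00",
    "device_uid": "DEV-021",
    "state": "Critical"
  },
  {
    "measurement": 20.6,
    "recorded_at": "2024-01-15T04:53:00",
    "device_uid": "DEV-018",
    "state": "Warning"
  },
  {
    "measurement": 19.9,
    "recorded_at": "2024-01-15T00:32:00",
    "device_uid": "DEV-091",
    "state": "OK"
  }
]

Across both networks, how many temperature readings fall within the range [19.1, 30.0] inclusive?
7

Schema mapping: "temperature" (sensor_array_1) = "measurement" (sensor_array_3) = temperature

Readings in [19.1, 30.0] from sensor_array_1: 3
Readings in [19.1, 30.0] from sensor_array_3: 4

Total count: 3 + 4 = 7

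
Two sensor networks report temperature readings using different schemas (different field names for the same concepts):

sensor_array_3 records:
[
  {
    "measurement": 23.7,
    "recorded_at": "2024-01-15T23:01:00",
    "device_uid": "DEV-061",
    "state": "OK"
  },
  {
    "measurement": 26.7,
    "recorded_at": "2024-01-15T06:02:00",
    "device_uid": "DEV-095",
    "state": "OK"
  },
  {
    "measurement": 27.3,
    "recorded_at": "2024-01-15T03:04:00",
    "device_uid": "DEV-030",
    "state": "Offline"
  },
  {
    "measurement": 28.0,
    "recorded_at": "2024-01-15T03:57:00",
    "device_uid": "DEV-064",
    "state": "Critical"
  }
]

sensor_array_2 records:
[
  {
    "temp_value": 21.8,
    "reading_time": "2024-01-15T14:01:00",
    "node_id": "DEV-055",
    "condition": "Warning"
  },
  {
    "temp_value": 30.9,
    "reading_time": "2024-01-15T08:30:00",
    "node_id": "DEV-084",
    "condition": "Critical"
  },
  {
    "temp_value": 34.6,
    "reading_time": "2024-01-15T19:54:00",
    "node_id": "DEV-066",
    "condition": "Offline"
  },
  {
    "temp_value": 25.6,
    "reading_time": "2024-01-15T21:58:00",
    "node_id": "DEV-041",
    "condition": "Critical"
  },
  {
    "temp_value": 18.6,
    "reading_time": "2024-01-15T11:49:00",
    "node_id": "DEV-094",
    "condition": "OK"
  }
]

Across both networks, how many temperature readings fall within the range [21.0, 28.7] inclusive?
6

Schema mapping: "measurement" (sensor_array_3) = "temp_value" (sensor_array_2) = temperature

Readings in [21.0, 28.7] from sensor_array_3: 4
Readings in [21.0, 28.7] from sensor_array_2: 2

Total count: 4 + 2 = 6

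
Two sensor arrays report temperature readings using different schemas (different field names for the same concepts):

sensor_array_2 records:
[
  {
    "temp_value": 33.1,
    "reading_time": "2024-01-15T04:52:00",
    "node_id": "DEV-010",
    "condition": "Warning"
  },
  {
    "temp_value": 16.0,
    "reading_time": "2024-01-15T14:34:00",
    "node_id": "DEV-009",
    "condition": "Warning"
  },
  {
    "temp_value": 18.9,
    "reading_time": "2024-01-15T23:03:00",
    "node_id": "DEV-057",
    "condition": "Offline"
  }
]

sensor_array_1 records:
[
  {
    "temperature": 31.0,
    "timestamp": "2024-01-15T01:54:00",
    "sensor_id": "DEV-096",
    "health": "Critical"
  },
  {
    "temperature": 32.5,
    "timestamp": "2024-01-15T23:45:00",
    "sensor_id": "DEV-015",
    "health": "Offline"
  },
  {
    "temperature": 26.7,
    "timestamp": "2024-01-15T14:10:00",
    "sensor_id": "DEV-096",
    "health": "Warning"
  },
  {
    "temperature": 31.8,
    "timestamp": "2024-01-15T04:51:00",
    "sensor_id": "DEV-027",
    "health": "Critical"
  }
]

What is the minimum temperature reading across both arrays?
16.0

Schema mapping: "temp_value" (sensor_array_2) = "temperature" (sensor_array_1) = temperature reading

Minimum in sensor_array_2: 16.0
Minimum in sensor_array_1: 26.7

Overall minimum: min(16.0, 26.7) = 16.0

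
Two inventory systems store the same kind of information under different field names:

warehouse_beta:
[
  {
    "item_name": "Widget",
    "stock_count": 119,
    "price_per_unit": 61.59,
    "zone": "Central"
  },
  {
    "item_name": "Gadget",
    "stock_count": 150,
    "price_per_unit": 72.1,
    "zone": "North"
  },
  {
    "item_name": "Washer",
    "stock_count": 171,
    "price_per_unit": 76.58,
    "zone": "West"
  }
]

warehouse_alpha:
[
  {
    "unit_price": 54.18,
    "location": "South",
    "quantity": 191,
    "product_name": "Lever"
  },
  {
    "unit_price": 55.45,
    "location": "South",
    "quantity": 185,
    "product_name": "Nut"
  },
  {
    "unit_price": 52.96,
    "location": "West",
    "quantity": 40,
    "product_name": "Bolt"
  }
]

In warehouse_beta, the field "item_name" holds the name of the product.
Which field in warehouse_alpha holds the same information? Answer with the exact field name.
product_name

In warehouse_beta, "item_name" holds the name of the product.
The fields in warehouse_alpha are: "unit_price", "location", "quantity", "product_name".
"product_name" is the match: the name refers to the same concept and its values are product-name strings (e.g. 'Bolt', 'Lever').
The other fields ("unit_price", "location", "quantity") hold different kinds of data.

So "item_name" in warehouse_beta corresponds to "product_name" in warehouse_alpha.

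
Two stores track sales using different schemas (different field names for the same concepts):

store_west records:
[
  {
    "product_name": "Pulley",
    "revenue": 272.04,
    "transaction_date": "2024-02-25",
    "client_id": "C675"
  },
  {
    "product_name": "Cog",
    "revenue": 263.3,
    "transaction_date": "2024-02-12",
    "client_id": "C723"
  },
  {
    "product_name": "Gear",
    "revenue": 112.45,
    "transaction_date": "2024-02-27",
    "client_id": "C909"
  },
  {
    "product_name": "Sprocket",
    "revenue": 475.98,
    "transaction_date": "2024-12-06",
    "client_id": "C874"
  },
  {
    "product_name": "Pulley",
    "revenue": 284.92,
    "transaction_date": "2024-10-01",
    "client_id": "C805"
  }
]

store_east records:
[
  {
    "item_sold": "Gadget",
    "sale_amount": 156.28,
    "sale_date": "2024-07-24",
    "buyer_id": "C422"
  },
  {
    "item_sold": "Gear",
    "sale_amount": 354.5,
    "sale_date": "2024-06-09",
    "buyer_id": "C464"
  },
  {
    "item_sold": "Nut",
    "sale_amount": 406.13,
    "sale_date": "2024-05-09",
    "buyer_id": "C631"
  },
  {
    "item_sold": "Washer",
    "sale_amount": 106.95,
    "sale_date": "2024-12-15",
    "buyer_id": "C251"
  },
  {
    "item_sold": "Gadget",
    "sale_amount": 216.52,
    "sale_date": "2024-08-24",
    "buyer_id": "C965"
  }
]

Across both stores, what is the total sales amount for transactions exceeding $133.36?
2429.67

Schema mapping: "revenue" (store_west) = "sale_amount" (store_east) = sale amount

Sum of sales > $133.36 in store_west: 1296.24
Sum of sales > $133.36 in store_east: 1133.43

Total: 1296.24 + 1133.43 = 2429.67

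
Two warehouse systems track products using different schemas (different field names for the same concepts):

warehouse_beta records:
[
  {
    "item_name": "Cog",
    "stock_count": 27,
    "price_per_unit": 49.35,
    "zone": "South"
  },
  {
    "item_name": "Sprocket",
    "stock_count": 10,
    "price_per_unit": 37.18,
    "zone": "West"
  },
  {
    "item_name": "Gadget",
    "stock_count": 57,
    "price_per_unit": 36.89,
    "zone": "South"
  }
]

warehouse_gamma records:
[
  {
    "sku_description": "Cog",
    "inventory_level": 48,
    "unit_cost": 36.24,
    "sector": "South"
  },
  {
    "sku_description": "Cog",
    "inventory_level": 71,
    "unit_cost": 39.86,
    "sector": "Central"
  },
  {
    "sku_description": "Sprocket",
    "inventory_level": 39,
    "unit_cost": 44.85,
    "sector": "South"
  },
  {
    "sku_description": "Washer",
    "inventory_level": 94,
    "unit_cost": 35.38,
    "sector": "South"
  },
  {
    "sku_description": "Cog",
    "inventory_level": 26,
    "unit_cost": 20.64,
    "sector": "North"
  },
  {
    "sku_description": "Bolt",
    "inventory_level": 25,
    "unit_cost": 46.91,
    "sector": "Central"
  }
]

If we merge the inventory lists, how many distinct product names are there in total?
5

Schema mapping: "item_name" (warehouse_beta) = "sku_description" (warehouse_gamma) = product name

Products in warehouse_beta: ['Cog', 'Gadget', 'Sprocket']
Products in warehouse_gamma: ['Bolt', 'Cog', 'Sprocket', 'Washer']

Union (unique products): ['Bolt', 'Cog', 'Gadget', 'Sprocket', 'Washer']
Count: 5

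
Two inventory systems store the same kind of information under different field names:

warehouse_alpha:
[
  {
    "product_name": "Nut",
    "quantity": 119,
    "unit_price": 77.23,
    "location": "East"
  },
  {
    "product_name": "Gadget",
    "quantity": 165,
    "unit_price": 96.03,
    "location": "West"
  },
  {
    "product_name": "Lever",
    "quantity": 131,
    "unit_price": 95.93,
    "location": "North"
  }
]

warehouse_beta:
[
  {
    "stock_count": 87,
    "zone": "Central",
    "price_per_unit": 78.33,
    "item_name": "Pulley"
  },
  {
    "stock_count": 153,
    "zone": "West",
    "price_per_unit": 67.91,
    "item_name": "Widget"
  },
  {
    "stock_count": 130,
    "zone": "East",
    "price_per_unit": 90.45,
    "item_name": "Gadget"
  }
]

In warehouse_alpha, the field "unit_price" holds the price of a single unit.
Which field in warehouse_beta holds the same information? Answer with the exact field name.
price_per_unit

In warehouse_alpha, "unit_price" holds the price of a single unit.
The fields in warehouse_beta are: "stock_count", "zone", "price_per_unit", "item_name".
"price_per_unit" is the match: the name refers to the same concept and its values are decimal currency amounts (e.g. 78.33, 67.91).
The other fields ("stock_count", "zone", "item_name") hold different kinds of data.

So "unit_price" in warehouse_alpha corresponds to "price_per_unit" in warehouse_beta.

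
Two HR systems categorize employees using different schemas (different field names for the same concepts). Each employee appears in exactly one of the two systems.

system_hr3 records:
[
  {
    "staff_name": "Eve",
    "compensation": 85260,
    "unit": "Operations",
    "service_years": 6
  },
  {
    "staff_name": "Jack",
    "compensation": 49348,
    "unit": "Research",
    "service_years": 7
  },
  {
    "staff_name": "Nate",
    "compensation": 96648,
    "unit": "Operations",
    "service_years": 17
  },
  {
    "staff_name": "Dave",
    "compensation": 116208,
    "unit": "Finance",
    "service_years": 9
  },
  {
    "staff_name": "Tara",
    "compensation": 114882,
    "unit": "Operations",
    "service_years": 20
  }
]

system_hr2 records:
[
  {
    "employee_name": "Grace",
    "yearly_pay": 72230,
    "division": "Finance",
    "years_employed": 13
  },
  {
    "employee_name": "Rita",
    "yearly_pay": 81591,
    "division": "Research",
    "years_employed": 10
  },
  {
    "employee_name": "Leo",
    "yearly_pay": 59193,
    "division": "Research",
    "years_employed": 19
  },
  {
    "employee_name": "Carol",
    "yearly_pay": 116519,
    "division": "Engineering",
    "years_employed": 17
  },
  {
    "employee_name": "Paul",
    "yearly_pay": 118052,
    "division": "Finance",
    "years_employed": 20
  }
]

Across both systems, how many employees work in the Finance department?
3

Schema mapping: "unit" (system_hr3) = "division" (system_hr2) = department

Finance employees in system_hr3: 1
Finance employees in system_hr2: 2

Total in Finance: 1 + 2 = 3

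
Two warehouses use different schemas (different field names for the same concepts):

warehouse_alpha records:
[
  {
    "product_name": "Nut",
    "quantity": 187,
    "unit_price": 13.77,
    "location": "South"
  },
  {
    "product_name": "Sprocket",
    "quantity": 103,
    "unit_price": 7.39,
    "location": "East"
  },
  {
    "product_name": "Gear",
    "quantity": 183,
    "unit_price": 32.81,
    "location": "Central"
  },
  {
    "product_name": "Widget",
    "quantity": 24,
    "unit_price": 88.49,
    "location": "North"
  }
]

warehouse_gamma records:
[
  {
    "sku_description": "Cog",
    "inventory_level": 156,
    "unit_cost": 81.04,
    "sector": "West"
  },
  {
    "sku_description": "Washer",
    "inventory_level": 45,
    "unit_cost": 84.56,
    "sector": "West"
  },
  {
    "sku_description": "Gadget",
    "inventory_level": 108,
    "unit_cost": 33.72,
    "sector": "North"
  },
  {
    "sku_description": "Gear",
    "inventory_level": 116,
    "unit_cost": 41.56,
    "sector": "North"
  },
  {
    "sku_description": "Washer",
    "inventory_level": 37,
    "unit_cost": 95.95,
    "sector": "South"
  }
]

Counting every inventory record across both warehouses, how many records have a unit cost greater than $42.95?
4

Schema mapping: "unit_price" (warehouse_alpha) = "unit_cost" (warehouse_gamma) = unit cost

Records > $42.95 in warehouse_alpha: 1
Records > $42.95 in warehouse_gamma: 3

Total count: 1 + 3 = 4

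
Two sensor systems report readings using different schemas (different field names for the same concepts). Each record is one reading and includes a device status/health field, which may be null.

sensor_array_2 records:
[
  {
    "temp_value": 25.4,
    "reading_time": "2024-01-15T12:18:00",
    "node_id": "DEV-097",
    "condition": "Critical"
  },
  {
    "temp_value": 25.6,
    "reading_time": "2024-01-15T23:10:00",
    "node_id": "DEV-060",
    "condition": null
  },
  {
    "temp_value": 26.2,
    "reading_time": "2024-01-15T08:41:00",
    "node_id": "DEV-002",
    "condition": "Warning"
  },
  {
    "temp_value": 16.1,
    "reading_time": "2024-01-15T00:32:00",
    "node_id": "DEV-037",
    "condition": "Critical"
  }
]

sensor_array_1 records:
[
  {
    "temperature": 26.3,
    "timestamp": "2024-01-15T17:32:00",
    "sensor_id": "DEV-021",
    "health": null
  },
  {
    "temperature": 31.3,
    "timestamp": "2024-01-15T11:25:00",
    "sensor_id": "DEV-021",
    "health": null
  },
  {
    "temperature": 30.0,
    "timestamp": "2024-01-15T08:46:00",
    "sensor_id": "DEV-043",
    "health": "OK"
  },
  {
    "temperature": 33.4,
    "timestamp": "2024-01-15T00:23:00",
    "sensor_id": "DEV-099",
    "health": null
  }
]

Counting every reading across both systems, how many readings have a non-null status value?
4

Schema mapping: "condition" (sensor_array_2) = "health" (sensor_array_1) = status

Non-null in sensor_array_2: 3
Non-null in sensor_array_1: 1

Total non-null: 3 + 1 = 4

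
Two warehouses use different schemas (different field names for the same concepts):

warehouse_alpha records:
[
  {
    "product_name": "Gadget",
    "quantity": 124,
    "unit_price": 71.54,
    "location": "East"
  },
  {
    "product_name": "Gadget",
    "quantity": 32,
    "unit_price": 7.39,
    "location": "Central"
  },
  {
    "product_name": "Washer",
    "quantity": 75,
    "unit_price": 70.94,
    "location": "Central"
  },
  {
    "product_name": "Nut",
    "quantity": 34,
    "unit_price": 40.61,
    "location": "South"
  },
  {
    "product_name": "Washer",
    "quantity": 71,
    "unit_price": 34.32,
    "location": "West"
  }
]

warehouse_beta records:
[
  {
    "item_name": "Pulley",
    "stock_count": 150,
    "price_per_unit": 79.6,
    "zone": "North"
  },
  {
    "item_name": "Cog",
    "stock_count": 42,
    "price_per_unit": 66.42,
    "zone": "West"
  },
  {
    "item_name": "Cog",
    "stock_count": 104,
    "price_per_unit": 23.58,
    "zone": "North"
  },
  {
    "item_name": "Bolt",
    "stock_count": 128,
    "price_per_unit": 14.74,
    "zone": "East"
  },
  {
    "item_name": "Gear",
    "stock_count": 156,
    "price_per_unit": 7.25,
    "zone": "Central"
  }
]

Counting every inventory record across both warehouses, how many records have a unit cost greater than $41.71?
4

Schema mapping: "unit_price" (warehouse_alpha) = "price_per_unit" (warehouse_beta) = unit cost

Records > $41.71 in warehouse_alpha: 2
Records > $41.71 in warehouse_beta: 2

Total count: 2 + 2 = 4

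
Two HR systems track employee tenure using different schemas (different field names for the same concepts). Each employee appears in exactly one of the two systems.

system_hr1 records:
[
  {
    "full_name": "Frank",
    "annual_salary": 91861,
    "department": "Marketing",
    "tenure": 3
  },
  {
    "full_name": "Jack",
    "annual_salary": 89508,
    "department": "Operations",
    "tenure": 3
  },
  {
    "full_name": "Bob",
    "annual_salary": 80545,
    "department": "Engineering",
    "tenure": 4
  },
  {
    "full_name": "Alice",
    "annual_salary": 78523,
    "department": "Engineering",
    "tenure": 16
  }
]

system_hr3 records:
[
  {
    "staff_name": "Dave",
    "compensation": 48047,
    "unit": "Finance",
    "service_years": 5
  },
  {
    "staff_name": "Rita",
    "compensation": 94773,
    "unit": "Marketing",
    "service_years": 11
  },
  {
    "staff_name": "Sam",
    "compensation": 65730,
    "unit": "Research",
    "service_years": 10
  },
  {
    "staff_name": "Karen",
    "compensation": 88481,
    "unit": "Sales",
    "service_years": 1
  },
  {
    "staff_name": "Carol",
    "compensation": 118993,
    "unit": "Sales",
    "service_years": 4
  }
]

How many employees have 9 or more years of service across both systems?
3

Reconcile schemas: "tenure" (system_hr1) = "service_years" (system_hr3) = years of service

From system_hr1: 1 employees with >= 9 years
From system_hr3: 2 employees with >= 9 years

Total: 1 + 2 = 3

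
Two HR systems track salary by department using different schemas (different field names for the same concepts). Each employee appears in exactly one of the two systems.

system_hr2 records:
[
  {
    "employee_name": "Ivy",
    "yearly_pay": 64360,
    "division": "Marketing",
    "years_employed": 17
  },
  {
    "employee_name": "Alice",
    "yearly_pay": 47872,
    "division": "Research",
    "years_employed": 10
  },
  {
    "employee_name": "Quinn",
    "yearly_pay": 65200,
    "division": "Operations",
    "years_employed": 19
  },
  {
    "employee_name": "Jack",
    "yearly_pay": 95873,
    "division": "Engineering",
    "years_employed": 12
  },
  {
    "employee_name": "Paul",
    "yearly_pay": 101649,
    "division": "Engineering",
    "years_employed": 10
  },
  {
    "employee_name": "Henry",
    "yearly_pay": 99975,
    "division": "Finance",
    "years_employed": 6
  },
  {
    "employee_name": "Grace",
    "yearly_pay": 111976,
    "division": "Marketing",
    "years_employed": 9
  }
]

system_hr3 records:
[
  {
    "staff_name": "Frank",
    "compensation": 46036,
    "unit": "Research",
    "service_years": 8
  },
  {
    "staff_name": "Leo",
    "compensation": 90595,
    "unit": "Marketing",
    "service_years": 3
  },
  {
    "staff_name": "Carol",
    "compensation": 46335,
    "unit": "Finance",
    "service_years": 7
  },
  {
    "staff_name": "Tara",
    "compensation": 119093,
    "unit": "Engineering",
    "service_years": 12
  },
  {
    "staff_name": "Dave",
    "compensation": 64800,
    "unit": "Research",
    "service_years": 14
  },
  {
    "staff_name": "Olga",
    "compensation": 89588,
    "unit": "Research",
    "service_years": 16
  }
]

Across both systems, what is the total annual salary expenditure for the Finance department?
146310

Schema mappings:
- "division" (system_hr2) = "unit" (system_hr3) = department
- "yearly_pay" (system_hr2) = "compensation" (system_hr3) = salary

Finance salaries from system_hr2: 99975
Finance salaries from system_hr3: 46335

Total: 99975 + 46335 = 146310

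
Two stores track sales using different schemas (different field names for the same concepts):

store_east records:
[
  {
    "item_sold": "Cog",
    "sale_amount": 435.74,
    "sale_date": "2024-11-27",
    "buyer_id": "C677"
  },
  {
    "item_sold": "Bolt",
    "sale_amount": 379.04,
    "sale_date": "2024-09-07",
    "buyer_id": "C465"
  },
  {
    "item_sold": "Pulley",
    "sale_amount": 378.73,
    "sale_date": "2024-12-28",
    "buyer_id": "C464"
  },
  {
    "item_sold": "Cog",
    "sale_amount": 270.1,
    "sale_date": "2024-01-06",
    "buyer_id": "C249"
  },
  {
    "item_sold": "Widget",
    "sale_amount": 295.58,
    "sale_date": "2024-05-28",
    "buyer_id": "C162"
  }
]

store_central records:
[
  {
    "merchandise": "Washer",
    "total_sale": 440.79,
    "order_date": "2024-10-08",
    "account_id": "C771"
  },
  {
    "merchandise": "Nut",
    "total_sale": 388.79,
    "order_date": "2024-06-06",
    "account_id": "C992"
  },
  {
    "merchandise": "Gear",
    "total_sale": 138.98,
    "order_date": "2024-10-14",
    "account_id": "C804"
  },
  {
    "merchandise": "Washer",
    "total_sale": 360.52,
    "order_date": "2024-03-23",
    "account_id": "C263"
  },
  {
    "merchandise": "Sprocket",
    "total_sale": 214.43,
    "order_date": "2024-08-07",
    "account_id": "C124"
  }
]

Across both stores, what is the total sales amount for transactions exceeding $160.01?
3163.72

Schema mapping: "sale_amount" (store_east) = "total_sale" (store_central) = sale amount

Sum of sales > $160.01 in store_east: 1759.19
Sum of sales > $160.01 in store_central: 1404.53

Total: 1759.19 + 1404.53 = 3163.72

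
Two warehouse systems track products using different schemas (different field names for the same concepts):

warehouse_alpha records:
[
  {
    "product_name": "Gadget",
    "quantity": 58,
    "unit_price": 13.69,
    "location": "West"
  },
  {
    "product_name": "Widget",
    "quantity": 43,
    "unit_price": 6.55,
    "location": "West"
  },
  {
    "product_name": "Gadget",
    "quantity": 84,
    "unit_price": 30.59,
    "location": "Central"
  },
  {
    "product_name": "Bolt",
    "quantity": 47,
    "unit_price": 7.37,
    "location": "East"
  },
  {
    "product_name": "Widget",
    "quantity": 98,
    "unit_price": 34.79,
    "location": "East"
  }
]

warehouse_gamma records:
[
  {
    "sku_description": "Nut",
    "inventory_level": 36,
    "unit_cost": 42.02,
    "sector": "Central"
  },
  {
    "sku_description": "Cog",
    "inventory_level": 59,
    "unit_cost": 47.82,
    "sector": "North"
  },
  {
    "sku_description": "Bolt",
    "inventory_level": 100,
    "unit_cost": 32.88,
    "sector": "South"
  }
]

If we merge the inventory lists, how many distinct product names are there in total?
5

Schema mapping: "product_name" (warehouse_alpha) = "sku_description" (warehouse_gamma) = product name

Products in warehouse_alpha: ['Bolt', 'Gadget', 'Widget']
Products in warehouse_gamma: ['Bolt', 'Cog', 'Nut']

Union (unique products): ['Bolt', 'Cog', 'Gadget', 'Nut', 'Widget']
Count: 5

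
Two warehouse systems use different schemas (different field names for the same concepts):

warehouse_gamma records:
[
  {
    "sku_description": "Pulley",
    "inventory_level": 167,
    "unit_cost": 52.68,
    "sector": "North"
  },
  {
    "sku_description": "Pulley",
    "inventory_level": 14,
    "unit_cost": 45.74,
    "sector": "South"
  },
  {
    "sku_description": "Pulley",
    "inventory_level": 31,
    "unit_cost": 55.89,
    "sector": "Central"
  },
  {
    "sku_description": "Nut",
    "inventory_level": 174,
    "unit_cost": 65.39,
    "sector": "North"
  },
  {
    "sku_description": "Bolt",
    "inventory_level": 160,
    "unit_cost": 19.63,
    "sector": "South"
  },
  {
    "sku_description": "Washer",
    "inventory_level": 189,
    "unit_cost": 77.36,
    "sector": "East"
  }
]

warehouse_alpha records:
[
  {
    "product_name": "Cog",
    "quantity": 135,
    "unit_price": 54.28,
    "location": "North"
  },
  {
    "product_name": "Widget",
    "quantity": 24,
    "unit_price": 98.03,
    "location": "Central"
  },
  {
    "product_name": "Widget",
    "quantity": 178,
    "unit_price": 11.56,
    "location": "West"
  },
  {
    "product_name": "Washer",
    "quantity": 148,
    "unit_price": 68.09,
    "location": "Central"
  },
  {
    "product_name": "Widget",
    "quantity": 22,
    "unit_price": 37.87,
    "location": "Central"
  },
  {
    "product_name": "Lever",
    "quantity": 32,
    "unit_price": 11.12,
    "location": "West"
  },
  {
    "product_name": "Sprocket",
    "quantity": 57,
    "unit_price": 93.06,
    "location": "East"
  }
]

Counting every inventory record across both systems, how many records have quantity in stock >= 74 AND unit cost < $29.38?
2

Schema mappings:
- "inventory_level" (warehouse_gamma) = "quantity" (warehouse_alpha) = quantity
- "unit_cost" (warehouse_gamma) = "unit_price" (warehouse_alpha) = unit cost

Records meeting both conditions in warehouse_gamma: 1
Records meeting both conditions in warehouse_alpha: 1

Total: 1 + 1 = 2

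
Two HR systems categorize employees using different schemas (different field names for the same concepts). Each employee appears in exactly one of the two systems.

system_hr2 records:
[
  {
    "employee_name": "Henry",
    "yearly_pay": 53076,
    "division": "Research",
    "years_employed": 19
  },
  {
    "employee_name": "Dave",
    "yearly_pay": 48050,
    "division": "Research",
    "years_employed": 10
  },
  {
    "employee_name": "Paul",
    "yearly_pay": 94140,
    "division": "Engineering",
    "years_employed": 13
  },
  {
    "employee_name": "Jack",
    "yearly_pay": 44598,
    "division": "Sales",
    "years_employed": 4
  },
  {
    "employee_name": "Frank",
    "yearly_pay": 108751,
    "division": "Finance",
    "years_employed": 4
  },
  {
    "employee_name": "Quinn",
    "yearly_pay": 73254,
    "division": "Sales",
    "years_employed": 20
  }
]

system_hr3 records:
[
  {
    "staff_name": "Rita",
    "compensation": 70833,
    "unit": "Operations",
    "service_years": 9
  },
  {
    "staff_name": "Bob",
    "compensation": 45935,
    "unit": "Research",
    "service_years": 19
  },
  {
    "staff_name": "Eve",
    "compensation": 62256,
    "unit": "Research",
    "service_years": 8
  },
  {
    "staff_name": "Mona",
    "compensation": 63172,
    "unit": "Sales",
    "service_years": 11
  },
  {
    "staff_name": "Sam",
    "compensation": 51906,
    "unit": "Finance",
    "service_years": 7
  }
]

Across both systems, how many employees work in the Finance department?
2

Schema mapping: "division" (system_hr2) = "unit" (system_hr3) = department

Finance employees in system_hr2: 1
Finance employees in system_hr3: 1

Total in Finance: 1 + 1 = 2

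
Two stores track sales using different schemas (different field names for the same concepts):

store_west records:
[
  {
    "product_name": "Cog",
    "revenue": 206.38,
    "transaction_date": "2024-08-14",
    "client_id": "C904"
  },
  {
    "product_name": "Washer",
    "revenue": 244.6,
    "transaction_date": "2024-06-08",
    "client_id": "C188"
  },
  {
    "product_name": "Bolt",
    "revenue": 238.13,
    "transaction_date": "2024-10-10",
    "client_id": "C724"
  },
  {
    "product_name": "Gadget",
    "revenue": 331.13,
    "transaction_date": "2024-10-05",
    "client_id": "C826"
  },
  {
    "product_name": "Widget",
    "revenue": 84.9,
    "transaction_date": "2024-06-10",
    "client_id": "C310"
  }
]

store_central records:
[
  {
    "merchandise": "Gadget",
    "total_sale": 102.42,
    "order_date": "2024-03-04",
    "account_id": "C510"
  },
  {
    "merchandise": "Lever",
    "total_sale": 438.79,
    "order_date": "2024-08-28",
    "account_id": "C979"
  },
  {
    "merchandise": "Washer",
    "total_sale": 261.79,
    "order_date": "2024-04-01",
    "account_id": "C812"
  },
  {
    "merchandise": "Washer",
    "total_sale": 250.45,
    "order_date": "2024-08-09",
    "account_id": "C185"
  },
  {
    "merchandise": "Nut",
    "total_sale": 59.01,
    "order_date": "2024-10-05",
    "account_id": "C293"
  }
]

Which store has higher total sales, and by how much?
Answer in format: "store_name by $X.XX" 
store_central by $7.32

Schema mapping: "revenue" (store_west) = "total_sale" (store_central) = sale amount

Total for store_west: 1105.14
Total for store_central: 1112.46

Difference: |1105.14 - 1112.46| = 7.32
store_central has higher sales by $7.32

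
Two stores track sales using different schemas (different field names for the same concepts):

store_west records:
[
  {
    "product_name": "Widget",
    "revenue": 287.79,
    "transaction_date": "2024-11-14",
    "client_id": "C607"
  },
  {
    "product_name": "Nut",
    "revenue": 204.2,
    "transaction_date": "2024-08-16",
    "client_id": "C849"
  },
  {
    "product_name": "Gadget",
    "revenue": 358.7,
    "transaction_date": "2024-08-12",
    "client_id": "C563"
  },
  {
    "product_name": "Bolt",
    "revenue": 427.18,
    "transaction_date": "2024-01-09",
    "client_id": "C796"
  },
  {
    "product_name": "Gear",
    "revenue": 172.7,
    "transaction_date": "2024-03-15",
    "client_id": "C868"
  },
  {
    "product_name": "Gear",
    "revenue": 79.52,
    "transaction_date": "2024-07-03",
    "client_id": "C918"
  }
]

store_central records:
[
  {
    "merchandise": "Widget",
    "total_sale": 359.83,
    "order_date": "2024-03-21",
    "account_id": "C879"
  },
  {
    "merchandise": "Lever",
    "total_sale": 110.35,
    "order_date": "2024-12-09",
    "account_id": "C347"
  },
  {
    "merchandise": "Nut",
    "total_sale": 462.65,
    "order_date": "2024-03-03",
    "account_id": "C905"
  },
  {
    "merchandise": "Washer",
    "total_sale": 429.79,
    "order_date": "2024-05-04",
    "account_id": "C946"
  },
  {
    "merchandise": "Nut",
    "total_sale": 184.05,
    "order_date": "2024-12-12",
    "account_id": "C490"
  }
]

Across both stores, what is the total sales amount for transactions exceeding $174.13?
2714.19

Schema mapping: "revenue" (store_west) = "total_sale" (store_central) = sale amount

Sum of sales > $174.13 in store_west: 1277.87
Sum of sales > $174.13 in store_central: 1436.32

Total: 1277.87 + 1436.32 = 2714.19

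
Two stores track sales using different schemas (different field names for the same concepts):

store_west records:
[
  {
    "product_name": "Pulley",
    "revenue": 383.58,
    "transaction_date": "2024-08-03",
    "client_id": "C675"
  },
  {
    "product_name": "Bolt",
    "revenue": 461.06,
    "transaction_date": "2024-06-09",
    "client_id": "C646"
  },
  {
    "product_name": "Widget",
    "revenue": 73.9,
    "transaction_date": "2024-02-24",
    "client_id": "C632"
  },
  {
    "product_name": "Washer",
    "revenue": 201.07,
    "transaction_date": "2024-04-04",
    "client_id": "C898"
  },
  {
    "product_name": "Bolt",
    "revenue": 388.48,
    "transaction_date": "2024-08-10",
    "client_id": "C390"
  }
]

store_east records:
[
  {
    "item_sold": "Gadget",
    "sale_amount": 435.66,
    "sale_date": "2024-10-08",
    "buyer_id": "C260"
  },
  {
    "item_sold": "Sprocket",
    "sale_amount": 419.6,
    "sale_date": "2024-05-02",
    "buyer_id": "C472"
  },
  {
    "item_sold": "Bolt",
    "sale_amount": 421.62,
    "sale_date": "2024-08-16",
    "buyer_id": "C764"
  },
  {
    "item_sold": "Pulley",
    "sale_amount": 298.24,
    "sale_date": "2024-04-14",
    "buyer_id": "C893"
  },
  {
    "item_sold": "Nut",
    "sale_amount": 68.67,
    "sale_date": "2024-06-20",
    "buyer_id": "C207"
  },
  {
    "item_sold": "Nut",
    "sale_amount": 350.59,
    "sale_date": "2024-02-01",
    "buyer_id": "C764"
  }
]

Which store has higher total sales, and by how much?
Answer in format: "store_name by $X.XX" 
store_east by $486.29

Schema mapping: "revenue" (store_west) = "sale_amount" (store_east) = sale amount

Total for store_west: 1508.09
Total for store_east: 1994.38

Difference: |1508.09 - 1994.38| = 486.29
store_east has higher sales by $486.29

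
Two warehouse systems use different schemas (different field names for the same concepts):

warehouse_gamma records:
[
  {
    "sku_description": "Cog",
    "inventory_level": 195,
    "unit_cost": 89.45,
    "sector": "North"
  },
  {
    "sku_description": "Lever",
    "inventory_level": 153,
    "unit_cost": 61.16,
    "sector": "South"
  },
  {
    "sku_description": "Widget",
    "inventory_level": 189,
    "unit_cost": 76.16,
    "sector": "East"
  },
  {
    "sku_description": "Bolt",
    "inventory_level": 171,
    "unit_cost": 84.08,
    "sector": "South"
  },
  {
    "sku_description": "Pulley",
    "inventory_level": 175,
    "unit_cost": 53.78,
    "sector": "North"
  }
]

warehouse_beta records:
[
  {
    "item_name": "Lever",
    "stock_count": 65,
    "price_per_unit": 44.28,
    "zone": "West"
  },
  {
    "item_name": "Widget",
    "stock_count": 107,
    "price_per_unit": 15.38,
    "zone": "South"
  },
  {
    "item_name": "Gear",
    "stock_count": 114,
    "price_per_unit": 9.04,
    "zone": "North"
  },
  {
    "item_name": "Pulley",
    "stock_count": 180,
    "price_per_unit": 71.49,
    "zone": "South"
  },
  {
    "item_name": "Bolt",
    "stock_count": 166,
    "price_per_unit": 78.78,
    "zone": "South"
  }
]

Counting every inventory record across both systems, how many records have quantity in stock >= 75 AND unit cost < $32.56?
2

Schema mappings:
- "inventory_level" (warehouse_gamma) = "stock_count" (warehouse_beta) = quantity
- "unit_cost" (warehouse_gamma) = "price_per_unit" (warehouse_beta) = unit cost

Records meeting both conditions in warehouse_gamma: 0
Records meeting both conditions in warehouse_beta: 2

Total: 0 + 2 = 2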